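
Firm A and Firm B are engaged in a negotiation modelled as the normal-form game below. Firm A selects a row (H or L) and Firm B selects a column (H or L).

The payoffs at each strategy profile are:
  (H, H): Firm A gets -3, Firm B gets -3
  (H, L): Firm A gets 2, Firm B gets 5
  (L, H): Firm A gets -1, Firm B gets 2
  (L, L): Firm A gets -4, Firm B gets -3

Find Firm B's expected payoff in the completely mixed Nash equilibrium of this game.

First find p, the probability Firm A plays H, from Firm B's indifference between H and L: −3p + 2(1−p) = 5p − 3(1−p), giving p = 5/13.
Since Firm B is indifferent in equilibrium, Firm B's expected payoff equals the payoff from either column against (5/13, 8/13). Using H: −3(5/13) + 2(8/13) = 1/13.

1/13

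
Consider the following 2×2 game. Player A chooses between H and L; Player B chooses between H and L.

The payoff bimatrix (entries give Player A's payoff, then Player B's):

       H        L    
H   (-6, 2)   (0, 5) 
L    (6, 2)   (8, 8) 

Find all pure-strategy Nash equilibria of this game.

(L, L)

(H, H): Player A prefers L (6 > -6); Player B prefers L (5 > 2) — not an equilibrium.
(H, L): Player A prefers L (8 > 0) — not an equilibrium.
(L, H): Player B prefers L (8 > 2) — not an equilibrium.
(L, L): Player A gets 8 ≥ 0 from H, and Player B gets 8 ≥ 2 from H — Nash equilibrium.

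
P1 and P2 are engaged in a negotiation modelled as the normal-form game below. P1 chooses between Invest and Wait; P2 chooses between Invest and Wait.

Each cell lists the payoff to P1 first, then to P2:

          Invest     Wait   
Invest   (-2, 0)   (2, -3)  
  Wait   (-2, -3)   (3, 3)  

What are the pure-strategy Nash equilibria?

(Invest, Invest) and (Wait, Wait)

(Invest, Invest): P1 gets -2 ≥ -2 from Wait, and P2 gets 0 ≥ -3 from Wait — Nash equilibrium.
(Invest, Wait): P1 prefers Wait (3 > 2); P2 prefers Invest (0 > -3) — not an equilibrium.
(Wait, Invest): P2 prefers Wait (3 > -3) — not an equilibrium.
(Wait, Wait): P1 gets 3 ≥ 2 from Invest, and P2 gets 3 ≥ -3 from Invest — Nash equilibrium.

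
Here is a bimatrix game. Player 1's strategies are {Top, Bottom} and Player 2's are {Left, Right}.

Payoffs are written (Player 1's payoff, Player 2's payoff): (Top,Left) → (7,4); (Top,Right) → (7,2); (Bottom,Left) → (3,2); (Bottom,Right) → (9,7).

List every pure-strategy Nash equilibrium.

(Top, Left): Player 1 gets 7 ≥ 3 from Bottom, and Player 2 gets 4 ≥ 2 from Right — Nash equilibrium.
(Top, Right): Player 1 prefers Bottom (9 > 7); Player 2 prefers Left (4 > 2) — not an equilibrium.
(Bottom, Left): Player 1 prefers Top (7 > 3); Player 2 prefers Right (7 > 2) — not an equilibrium.
(Bottom, Right): Player 1 gets 9 ≥ 7 from Top, and Player 2 gets 7 ≥ 2 from Left — Nash equilibrium.

(Top, Left) and (Bottom, Right)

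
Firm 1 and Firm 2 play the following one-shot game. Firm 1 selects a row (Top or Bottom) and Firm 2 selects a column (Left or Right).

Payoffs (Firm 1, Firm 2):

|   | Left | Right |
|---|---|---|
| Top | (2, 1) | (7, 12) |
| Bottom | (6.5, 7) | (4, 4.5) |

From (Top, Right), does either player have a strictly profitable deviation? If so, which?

Firm 1 at (Top, Right) earns 7; deviating to Bottom yields 4 — not better.
Firm 2 earns 12; deviating to Left yields 1 — not better.
Neither player can strictly improve; the profile is a Nash equilibrium.

Neither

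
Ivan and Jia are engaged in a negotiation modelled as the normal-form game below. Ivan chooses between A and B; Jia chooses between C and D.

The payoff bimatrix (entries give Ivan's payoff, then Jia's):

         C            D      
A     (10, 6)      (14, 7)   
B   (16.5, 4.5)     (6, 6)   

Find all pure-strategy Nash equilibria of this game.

(A, D)

(A, C): Ivan prefers B (16.5 > 10); Jia prefers D (7 > 6) — not an equilibrium.
(A, D): Ivan gets 14 ≥ 6 from B, and Jia gets 7 ≥ 6 from C — Nash equilibrium.
(B, C): Jia prefers D (6 > 4.5) — not an equilibrium.
(B, D): Ivan prefers A (14 > 6) — not an equilibrium.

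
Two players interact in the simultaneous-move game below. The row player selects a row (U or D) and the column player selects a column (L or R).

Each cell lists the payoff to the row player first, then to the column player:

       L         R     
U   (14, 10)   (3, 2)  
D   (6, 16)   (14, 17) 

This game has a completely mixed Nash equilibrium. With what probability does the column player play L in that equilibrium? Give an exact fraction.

Let q be the probability that the column player plays L. In a completely mixed equilibrium, the row player must be indifferent between U and D.
The row player's expected payoff from U is 14q + 3(1−q); from D it is 6q + 14(1−q).
Setting these equal: 11q + 3 = −8q + 14, so q = 11/19.

11/19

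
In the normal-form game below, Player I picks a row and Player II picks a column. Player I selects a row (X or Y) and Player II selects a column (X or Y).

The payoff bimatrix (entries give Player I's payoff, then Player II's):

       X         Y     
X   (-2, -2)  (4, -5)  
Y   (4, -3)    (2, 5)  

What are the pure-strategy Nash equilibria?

(X, X): Player I prefers Y (4 > -2) — not an equilibrium.
(X, Y): Player II prefers X (-2 > -5) — not an equilibrium.
(Y, X): Player II prefers Y (5 > -3) — not an equilibrium.
(Y, Y): Player I prefers X (4 > 2) — not an equilibrium.

none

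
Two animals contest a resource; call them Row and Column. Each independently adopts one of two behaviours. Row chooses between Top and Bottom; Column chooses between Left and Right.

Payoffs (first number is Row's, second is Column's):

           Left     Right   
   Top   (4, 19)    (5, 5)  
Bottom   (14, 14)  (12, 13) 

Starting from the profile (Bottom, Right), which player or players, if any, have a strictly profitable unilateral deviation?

Row at (Bottom, Right) earns 12; deviating to Top yields 5 — not better.
Column earns 13; deviating to Left yields 14 — a strict improvement.
Only Column has a strictly profitable deviation.

Column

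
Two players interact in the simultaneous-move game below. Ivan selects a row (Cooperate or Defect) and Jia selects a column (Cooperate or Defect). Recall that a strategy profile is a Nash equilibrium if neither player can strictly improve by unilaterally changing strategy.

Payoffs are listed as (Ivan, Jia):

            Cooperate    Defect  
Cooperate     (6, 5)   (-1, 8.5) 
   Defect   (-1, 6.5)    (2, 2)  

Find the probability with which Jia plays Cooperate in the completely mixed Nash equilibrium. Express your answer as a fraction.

Let y be the probability that Jia plays Cooperate. In a completely mixed equilibrium, Ivan must be indifferent between Cooperate and Defect.
Ivan's expected payoff from Cooperate is 6y − (1−y); from Defect it is −y + 2(1−y).
Setting these equal: 7y − 1 = −3y + 2, so y = 3/10.

3/10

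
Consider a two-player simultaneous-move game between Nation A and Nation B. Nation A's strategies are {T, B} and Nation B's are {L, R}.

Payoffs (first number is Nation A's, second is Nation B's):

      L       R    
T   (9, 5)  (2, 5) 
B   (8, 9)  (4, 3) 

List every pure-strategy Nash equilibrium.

(T, L): Nation A gets 9 ≥ 8 from B, and Nation B gets 5 ≥ 5 from R — Nash equilibrium.
(T, R): Nation A prefers B (4 > 2) — not an equilibrium.
(B, L): Nation A prefers T (9 > 8) — not an equilibrium.
(B, R): Nation B prefers L (9 > 3) — not an equilibrium.

(T, L)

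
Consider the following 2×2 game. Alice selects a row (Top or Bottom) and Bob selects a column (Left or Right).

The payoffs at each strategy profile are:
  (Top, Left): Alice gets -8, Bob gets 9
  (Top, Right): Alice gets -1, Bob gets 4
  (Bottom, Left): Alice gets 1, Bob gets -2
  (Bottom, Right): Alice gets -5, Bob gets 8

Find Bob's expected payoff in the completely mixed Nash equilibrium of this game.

First find x, the probability Alice plays Top, from Bob's indifference between Left and Right: 9x − 2(1−x) = 4x + 8(1−x), giving x = 2/3.
Since Bob is indifferent in equilibrium, Bob's expected payoff equals the payoff from either column against (2/3, 1/3). Using Left: 9(2/3) − 2(1/3) = 16/3.

16/3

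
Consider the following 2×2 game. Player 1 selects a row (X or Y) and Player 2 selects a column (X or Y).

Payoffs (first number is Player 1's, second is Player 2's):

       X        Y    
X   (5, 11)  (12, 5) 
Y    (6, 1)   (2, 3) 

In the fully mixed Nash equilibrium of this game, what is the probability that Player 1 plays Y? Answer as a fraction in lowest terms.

3/4

Let p be the probability that Player 1 plays X. In a completely mixed equilibrium, Player 2 must be indifferent between X and Y.
Player 2's expected payoff from X is 11p + (1−p); from Y it is 5p + 3(1−p).
Setting these equal: 10p + 1 = 2p + 3, so p = 1/4.
Therefore Player 1 plays Y with probability 1 − 1/4 = 3/4.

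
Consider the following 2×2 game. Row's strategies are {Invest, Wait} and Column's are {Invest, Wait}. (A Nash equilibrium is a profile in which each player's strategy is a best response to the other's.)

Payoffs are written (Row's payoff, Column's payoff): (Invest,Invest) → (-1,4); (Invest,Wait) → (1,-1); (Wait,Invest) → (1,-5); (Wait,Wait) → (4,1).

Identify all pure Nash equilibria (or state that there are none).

(Invest, Invest): Row prefers Wait (1 > -1) — not an equilibrium.
(Invest, Wait): Row prefers Wait (4 > 1); Column prefers Invest (4 > -1) — not an equilibrium.
(Wait, Invest): Column prefers Wait (1 > -5) — not an equilibrium.
(Wait, Wait): Row gets 4 ≥ 1 from Invest, and Column gets 1 ≥ -5 from Invest — Nash equilibrium.

(Wait, Wait)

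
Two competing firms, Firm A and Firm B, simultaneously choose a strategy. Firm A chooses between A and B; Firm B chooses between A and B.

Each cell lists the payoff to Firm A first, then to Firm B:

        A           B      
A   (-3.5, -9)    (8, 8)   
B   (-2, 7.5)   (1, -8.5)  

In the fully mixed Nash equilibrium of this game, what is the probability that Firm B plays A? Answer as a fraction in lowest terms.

14/17

Let q be the probability that Firm B plays A. In a completely mixed equilibrium, Firm A must be indifferent between A and B.
Firm A's expected payoff from A is −3.5q + 8(1−q); from B it is −2q + (1−q).
Setting these equal: −11.5q + 8 = −3q + 1, so q = 14/17.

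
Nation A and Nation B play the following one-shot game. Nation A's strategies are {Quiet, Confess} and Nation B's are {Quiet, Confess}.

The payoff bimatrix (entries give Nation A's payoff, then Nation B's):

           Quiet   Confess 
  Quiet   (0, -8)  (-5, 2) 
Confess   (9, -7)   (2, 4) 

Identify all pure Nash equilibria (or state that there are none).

(Confess, Confess)

(Quiet, Quiet): Nation A prefers Confess (9 > 0); Nation B prefers Confess (2 > -8) — not an equilibrium.
(Quiet, Confess): Nation A prefers Confess (2 > -5) — not an equilibrium.
(Confess, Quiet): Nation B prefers Confess (4 > -7) — not an equilibrium.
(Confess, Confess): Nation A gets 2 ≥ -5 from Quiet, and Nation B gets 4 ≥ -7 from Quiet — Nash equilibrium.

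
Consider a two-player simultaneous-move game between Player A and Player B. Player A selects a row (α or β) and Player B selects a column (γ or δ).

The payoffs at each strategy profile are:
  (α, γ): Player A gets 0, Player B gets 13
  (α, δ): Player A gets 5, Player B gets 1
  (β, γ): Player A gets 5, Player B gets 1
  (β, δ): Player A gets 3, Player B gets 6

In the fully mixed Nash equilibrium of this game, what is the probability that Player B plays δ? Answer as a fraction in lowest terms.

5/7

Let q be the probability that Player B plays γ. In a completely mixed equilibrium, Player A must be indifferent between α and β.
Player A's expected payoff from α is 5(1−q); from β it is 5q + 3(1−q).
Setting these equal: −5q + 5 = 2q + 3, so q = 2/7.
Therefore Player B plays δ with probability 1 − 2/7 = 5/7.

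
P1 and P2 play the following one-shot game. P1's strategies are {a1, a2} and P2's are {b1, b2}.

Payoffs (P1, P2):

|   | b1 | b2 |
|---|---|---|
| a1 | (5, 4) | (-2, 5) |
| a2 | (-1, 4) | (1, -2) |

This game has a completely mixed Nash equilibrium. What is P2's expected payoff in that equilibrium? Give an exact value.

4

First find p, the probability P1 plays a1, from P2's indifference between b1 and b2: 4p + 4(1−p) = 5p − 2(1−p), giving p = 6/7.
Since P2 is indifferent in equilibrium, P2's expected payoff equals the payoff from either column against (6/7, 1/7). Using b1: 4(6/7) + 4(1/7) = 4.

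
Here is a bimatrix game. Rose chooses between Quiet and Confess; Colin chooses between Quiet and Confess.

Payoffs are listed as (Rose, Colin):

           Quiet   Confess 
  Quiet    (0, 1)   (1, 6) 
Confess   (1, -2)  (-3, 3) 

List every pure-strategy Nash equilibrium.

(Quiet, Confess)

(Quiet, Quiet): Rose prefers Confess (1 > 0); Colin prefers Confess (6 > 1) — not an equilibrium.
(Quiet, Confess): Rose gets 1 ≥ -3 from Confess, and Colin gets 6 ≥ 1 from Quiet — Nash equilibrium.
(Confess, Quiet): Colin prefers Confess (3 > -2) — not an equilibrium.
(Confess, Confess): Rose prefers Quiet (1 > -3) — not an equilibrium.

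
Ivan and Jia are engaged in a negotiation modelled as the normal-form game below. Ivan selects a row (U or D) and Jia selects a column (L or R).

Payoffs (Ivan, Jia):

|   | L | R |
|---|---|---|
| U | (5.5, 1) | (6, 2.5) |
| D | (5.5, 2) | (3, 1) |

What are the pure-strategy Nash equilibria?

(U, L): Jia prefers R (2.5 > 1) — not an equilibrium.
(U, R): Ivan gets 6 ≥ 3 from D, and Jia gets 2.5 ≥ 1 from L — Nash equilibrium.
(D, L): Ivan gets 5.5 ≥ 5.5 from U, and Jia gets 2 ≥ 1 from R — Nash equilibrium.
(D, R): Ivan prefers U (6 > 3); Jia prefers L (2 > 1) — not an equilibrium.

(U, R) and (D, L)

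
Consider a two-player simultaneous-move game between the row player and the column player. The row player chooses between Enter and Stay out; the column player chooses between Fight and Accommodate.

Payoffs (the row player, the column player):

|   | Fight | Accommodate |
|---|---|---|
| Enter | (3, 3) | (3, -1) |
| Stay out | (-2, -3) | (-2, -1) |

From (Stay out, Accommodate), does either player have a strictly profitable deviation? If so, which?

The row player

The row player at (Stay out, Accommodate) earns -2; deviating to Enter yields 3 — a strict improvement.
The column player earns -1; deviating to Fight yields -3 — not better.
Only the row player has a strictly profitable deviation.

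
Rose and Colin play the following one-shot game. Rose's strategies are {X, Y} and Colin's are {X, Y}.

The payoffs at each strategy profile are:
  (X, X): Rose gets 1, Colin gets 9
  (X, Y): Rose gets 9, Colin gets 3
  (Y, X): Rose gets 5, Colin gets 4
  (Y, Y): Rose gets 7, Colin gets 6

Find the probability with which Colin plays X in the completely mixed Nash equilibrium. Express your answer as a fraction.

Let q be the probability that Colin plays X. In a completely mixed equilibrium, Rose must be indifferent between X and Y.
Rose's expected payoff from X is q + 9(1−q); from Y it is 5q + 7(1−q).
Setting these equal: −8q + 9 = −2q + 7, so q = 1/3.

1/3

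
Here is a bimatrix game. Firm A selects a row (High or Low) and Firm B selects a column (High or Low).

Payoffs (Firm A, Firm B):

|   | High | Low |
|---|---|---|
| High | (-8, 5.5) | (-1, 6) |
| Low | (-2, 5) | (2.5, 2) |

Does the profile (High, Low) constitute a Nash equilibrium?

At (High, Low), Firm A earns -1; switching to Low would give 2.5, so Firm A would deviate.
Firm B earns 6; switching to High would give 5.5, so Firm B has no profitable deviation.
Since at least one player can profitably deviate, this is not a Nash equilibrium.

No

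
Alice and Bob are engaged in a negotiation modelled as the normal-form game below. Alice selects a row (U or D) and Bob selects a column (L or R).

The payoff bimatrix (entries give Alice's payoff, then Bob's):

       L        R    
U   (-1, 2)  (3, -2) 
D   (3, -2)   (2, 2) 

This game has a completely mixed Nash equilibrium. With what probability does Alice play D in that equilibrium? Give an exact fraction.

Let p be the probability that Alice plays U. In a completely mixed equilibrium, Bob must be indifferent between L and R.
Bob's expected payoff from L is 2p − 2(1−p); from R it is −2p + 2(1−p).
Setting these equal: 4p − 2 = −4p + 2, so p = 1/2.
Therefore Alice plays D with probability 1 − 1/2 = 1/2.

1/2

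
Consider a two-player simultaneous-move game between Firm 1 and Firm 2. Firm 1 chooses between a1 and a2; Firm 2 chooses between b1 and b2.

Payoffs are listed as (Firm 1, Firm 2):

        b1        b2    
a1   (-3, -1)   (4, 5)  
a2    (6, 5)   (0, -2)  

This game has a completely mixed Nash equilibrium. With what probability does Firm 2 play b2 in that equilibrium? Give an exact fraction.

Let q be the probability that Firm 2 plays b1. In a completely mixed equilibrium, Firm 1 must be indifferent between a1 and a2.
Firm 1's expected payoff from a1 is −3q + 4(1−q); from a2 it is 6q.
Setting these equal: −7q + 4 = 6q, so q = 4/13.
Therefore Firm 2 plays b2 with probability 1 − 4/13 = 9/13.

9/13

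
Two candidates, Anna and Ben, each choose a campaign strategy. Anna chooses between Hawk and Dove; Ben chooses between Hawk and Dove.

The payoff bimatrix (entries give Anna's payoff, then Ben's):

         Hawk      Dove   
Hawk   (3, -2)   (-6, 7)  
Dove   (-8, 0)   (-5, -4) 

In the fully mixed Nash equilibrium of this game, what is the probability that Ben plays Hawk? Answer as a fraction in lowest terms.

Let q be the probability that Ben plays Hawk. In a completely mixed equilibrium, Anna must be indifferent between Hawk and Dove.
Anna's expected payoff from Hawk is 3q − 6(1−q); from Dove it is −8q − 5(1−q).
Setting these equal: 9q − 6 = −3q − 5, so q = 1/12.

1/12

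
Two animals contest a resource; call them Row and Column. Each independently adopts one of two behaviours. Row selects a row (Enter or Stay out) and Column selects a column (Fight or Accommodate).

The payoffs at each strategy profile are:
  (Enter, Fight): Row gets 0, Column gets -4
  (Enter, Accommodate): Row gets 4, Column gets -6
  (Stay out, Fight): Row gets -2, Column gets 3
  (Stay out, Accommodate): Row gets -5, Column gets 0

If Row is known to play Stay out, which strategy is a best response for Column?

Against Stay out, Column earns 3 from Fight and 0 from Accommodate.
So Fight is the best response.

Fight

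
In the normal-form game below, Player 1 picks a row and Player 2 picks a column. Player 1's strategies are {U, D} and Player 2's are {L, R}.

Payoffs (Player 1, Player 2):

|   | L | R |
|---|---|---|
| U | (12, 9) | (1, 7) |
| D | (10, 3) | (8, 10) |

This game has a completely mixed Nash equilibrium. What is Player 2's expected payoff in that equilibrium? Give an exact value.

First find x, the probability Player 1 plays U, from Player 2's indifference between L and R: 9x + 3(1−x) = 7x + 10(1−x), giving x = 7/9.
Since Player 2 is indifferent in equilibrium, Player 2's expected payoff equals the payoff from either column against (7/9, 2/9). Using L: 9(7/9) + 3(2/9) = 23/3.

23/3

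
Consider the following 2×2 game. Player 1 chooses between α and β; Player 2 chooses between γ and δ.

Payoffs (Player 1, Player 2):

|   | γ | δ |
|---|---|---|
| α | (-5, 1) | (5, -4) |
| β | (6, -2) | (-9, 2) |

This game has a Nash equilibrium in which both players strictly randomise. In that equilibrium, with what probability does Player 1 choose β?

5/9

Let p be the probability that Player 1 plays α. In a completely mixed equilibrium, Player 2 must be indifferent between γ and δ.
Player 2's expected payoff from γ is p − 2(1−p); from δ it is −4p + 2(1−p).
Setting these equal: 3p − 2 = −6p + 2, so p = 4/9.
Therefore Player 1 plays β with probability 1 − 4/9 = 5/9.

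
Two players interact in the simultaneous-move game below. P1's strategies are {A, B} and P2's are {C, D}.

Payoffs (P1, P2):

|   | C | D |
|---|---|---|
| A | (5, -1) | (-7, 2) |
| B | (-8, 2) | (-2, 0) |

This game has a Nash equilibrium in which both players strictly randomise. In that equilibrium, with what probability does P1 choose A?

2/5

Let x be the probability that P1 plays A. In a completely mixed equilibrium, P2 must be indifferent between C and D.
P2's expected payoff from C is −x + 2(1−x); from D it is 2x.
Setting these equal: −3x + 2 = 2x, so x = 2/5.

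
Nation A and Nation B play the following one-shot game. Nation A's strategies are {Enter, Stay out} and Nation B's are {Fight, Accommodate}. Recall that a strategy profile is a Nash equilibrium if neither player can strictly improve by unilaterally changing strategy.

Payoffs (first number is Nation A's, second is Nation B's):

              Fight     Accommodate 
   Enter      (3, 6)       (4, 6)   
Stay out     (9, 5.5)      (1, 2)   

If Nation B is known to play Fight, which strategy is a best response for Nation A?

Stay out

Against Fight, Nation A earns 3 from Enter and 9 from Stay out.
So Stay out is the best response.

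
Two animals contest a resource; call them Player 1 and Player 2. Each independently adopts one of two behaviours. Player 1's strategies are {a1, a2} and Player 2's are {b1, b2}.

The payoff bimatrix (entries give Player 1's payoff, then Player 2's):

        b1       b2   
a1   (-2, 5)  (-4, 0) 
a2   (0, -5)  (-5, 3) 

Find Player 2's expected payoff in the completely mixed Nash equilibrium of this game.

First find x, the probability Player 1 plays a1, from Player 2's indifference between b1 and b2: 5x − 5(1−x) = 3(1−x), giving x = 8/13.
Since Player 2 is indifferent in equilibrium, Player 2's expected payoff equals the payoff from either column against (8/13, 5/13). Using b1: 5(8/13) − 5(5/13) = 15/13.

15/13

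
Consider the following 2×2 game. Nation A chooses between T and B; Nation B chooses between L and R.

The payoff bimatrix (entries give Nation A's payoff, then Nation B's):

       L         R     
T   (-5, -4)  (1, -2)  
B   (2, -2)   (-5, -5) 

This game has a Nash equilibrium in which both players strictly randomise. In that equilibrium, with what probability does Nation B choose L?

Let y be the probability that Nation B plays L. In a completely mixed equilibrium, Nation A must be indifferent between T and B.
Nation A's expected payoff from T is −5y + (1−y); from B it is 2y − 5(1−y).
Setting these equal: −6y + 1 = 7y − 5, so y = 6/13.

6/13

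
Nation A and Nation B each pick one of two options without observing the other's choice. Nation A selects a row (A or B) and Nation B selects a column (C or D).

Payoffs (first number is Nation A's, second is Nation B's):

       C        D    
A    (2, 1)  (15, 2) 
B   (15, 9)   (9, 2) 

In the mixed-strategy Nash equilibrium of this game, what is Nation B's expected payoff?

First find p, the probability Nation A plays A, from Nation B's indifference between C and D: p + 9(1−p) = 2p + 2(1−p), giving p = 7/8.
Since Nation B is indifferent in equilibrium, Nation B's expected payoff equals the payoff from either column against (7/8, 1/8). Using C: (7/8) + 9(1/8) = 2.

2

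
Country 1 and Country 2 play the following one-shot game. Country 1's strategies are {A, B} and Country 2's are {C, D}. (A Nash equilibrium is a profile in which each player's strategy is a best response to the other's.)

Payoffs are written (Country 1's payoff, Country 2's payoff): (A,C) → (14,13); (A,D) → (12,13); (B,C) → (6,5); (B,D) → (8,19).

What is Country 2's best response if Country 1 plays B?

D

Against B, Country 2 earns 5 from C and 19 from D.
So D is the best response.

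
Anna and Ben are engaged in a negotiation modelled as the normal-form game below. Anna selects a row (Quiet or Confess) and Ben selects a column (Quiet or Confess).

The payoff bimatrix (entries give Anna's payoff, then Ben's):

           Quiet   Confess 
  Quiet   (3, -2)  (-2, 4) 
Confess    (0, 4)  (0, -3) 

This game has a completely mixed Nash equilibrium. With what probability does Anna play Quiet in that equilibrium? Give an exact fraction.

7/13

Let r be the probability that Anna plays Quiet. In a completely mixed equilibrium, Ben must be indifferent between Quiet and Confess.
Ben's expected payoff from Quiet is −2r + 4(1−r); from Confess it is 4r − 3(1−r).
Setting these equal: −6r + 4 = 7r − 3, so r = 7/13.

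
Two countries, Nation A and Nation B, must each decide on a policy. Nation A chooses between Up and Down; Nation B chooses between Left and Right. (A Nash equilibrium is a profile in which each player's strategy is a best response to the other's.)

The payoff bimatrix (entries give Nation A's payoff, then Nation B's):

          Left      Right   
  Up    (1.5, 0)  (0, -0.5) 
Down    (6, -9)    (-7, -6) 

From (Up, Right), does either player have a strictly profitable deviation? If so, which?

Nation B

Nation A at (Up, Right) earns 0; deviating to Down yields -7 — not better.
Nation B earns -0.5; deviating to Left yields 0 — a strict improvement.
Only Nation B has a strictly profitable deviation.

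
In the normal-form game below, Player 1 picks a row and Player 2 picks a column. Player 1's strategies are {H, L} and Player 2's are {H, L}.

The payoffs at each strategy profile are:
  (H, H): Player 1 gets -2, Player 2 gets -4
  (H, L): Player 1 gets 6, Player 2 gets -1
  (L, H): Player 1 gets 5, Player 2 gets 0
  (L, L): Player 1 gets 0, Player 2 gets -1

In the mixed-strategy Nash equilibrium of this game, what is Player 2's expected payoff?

-1

First find p, the probability Player 1 plays H, from Player 2's indifference between H and L: −4p = −p − (1−p), giving p = 1/4.
Since Player 2 is indifferent in equilibrium, Player 2's expected payoff equals the payoff from either column against (1/4, 3/4). Using H: −4(1/4) = -1.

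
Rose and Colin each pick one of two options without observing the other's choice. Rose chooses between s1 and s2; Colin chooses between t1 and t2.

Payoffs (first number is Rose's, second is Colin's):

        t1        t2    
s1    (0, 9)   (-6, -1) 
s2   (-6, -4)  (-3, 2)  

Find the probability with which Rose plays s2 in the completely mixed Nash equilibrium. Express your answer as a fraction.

Let x be the probability that Rose plays s1. In a completely mixed equilibrium, Colin must be indifferent between t1 and t2.
Colin's expected payoff from t1 is 9x − 4(1−x); from t2 it is −x + 2(1−x).
Setting these equal: 13x − 4 = −3x + 2, so x = 3/8.
Therefore Rose plays s2 with probability 1 − 3/8 = 5/8.

5/8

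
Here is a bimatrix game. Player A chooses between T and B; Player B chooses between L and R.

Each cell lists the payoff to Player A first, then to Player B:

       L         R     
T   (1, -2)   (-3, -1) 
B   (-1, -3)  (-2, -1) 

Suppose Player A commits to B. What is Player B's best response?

Against B, Player B earns -3 from L and -1 from R.
So R is the best response.

R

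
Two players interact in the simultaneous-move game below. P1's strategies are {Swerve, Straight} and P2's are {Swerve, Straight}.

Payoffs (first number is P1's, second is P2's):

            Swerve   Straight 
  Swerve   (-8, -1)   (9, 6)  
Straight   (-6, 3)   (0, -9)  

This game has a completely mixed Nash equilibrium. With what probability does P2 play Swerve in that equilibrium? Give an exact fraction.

9/11

Let c be the probability that P2 plays Swerve. In a completely mixed equilibrium, P1 must be indifferent between Swerve and Straight.
P1's expected payoff from Swerve is −8c + 9(1−c); from Straight it is −6c.
Setting these equal: −17c + 9 = −6c, so c = 9/11.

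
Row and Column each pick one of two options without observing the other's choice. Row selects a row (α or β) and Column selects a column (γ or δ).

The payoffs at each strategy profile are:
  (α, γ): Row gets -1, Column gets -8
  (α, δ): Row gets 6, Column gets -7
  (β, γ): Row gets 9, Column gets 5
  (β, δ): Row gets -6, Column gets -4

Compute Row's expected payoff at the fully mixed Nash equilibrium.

24/11

First find q, the probability Column plays γ, from Row's indifference between α and β: −q + 6(1−q) = 9q − 6(1−q), giving q = 6/11.
Since Row is indifferent in equilibrium, Row's expected payoff equals the payoff from either row against (6/11, 5/11). Using α: −(6/11) + 6(5/11) = 24/11.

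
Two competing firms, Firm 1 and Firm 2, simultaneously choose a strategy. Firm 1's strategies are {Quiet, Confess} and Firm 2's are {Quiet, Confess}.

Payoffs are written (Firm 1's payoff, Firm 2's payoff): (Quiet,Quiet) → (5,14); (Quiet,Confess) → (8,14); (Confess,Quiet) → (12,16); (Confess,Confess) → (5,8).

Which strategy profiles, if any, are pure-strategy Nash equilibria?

(Quiet, Confess) and (Confess, Quiet)

(Quiet, Quiet): Firm 1 prefers Confess (12 > 5) — not an equilibrium.
(Quiet, Confess): Firm 1 gets 8 ≥ 5 from Confess, and Firm 2 gets 14 ≥ 14 from Quiet — Nash equilibrium.
(Confess, Quiet): Firm 1 gets 12 ≥ 5 from Quiet, and Firm 2 gets 16 ≥ 8 from Confess — Nash equilibrium.
(Confess, Confess): Firm 1 prefers Quiet (8 > 5); Firm 2 prefers Quiet (16 > 8) — not an equilibrium.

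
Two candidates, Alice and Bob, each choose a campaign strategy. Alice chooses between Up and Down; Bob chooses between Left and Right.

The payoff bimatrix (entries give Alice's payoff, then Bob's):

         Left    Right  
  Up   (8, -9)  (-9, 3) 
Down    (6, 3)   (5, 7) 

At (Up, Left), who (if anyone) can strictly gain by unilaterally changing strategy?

Alice at (Up, Left) earns 8; deviating to Down yields 6 — not better.
Bob earns -9; deviating to Right yields 3 — a strict improvement.
Only Bob has a strictly profitable deviation.

Bob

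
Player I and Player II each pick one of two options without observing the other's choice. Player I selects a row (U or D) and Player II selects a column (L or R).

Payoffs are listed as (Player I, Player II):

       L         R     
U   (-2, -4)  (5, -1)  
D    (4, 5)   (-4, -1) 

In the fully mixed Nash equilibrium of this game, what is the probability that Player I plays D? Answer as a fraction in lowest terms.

Let r be the probability that Player I plays U. In a completely mixed equilibrium, Player II must be indifferent between L and R.
Player II's expected payoff from L is −4r + 5(1−r); from R it is −r − (1−r).
Setting these equal: −9r + 5 = -1, so r = 2/3.
Therefore Player I plays D with probability 1 − 2/3 = 1/3.

1/3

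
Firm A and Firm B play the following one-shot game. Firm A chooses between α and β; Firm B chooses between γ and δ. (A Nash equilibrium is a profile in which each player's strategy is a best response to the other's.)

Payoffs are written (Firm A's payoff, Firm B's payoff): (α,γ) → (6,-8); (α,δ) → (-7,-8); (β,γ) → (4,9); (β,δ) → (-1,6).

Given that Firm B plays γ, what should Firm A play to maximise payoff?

Against γ, Firm A earns 6 from α and 4 from β.
So α is the best response.

α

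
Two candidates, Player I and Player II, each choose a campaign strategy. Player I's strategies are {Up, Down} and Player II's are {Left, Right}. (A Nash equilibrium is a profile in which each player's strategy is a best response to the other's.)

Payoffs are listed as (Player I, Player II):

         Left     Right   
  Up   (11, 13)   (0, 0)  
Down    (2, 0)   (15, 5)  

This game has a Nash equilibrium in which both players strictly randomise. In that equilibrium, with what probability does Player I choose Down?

Let r be the probability that Player I plays Up. In a completely mixed equilibrium, Player II must be indifferent between Left and Right.
Player II's expected payoff from Left is 13r; from Right it is 5(1−r).
Setting these equal: 13r = −5r + 5, so r = 5/18.
Therefore Player I plays Down with probability 1 − 5/18 = 13/18.

13/18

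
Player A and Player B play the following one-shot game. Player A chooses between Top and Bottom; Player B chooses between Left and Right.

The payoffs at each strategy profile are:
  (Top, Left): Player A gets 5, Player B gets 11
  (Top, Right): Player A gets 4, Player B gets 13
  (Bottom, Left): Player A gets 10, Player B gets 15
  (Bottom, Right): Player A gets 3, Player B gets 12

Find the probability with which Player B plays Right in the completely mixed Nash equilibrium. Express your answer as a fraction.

5/6

Let q be the probability that Player B plays Left. In a completely mixed equilibrium, Player A must be indifferent between Top and Bottom.
Player A's expected payoff from Top is 5q + 4(1−q); from Bottom it is 10q + 3(1−q).
Setting these equal: q + 4 = 7q + 3, so q = 1/6.
Therefore Player B plays Right with probability 1 − 1/6 = 5/6.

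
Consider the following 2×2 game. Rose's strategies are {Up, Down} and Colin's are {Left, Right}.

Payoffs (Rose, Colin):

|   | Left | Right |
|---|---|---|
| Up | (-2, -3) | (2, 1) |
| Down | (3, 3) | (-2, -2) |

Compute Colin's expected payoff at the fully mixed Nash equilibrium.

-1/3

First find p, the probability Rose plays Up, from Colin's indifference between Left and Right: −3p + 3(1−p) = p − 2(1−p), giving p = 5/9.
Since Colin is indifferent in equilibrium, Colin's expected payoff equals the payoff from either column against (5/9, 4/9). Using Left: −3(5/9) + 3(4/9) = -1/3.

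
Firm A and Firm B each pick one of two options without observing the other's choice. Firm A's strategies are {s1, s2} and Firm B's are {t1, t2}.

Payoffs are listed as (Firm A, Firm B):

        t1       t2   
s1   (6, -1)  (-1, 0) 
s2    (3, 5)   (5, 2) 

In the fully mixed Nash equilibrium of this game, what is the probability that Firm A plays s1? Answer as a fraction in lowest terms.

Let p be the probability that Firm A plays s1. In a completely mixed equilibrium, Firm B must be indifferent between t1 and t2.
Firm B's expected payoff from t1 is −p + 5(1−p); from t2 it is 2(1−p).
Setting these equal: −6p + 5 = −2p + 2, so p = 3/4.

3/4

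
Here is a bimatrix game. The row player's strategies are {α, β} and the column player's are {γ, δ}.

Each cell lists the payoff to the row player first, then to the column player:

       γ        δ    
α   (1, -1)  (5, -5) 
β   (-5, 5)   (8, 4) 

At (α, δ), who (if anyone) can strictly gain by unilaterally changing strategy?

The row player at (α, δ) earns 5; deviating to β yields 8 — a strict improvement.
The column player earns -5; deviating to γ yields -1 — a strict improvement.
Both the row player and the column player have strictly profitable deviations.

Both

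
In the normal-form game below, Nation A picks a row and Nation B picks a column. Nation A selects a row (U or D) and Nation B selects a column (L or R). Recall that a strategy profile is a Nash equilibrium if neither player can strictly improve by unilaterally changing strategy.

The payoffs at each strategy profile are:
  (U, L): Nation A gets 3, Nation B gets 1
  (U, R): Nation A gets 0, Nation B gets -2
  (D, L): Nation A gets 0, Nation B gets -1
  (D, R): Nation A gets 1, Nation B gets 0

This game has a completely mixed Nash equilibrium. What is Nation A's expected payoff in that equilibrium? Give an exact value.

First find q, the probability Nation B plays L, from Nation A's indifference between U and D: 3q = (1−q), giving q = 1/4.
Since Nation A is indifferent in equilibrium, Nation A's expected payoff equals the payoff from either row against (1/4, 3/4). Using U: 3(1/4) = 3/4.

3/4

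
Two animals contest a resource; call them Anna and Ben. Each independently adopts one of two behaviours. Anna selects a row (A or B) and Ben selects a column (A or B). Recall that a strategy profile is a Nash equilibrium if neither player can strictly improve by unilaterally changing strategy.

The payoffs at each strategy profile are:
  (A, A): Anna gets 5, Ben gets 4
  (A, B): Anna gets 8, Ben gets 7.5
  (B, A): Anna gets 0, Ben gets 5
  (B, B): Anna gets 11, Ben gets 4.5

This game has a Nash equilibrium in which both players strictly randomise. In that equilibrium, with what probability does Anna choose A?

1/8

Let p be the probability that Anna plays A. In a completely mixed equilibrium, Ben must be indifferent between A and B.
Ben's expected payoff from A is 4p + 5(1−p); from B it is 7.5p + 4.5(1−p).
Setting these equal: −p + 5 = 3p + 4.5, so p = 1/8.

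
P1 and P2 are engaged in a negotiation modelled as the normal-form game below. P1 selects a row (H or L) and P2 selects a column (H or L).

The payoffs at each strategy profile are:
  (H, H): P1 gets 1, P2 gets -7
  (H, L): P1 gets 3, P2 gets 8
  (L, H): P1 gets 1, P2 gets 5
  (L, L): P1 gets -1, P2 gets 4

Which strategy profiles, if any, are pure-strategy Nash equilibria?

(H, L) and (L, H)

(H, H): P2 prefers L (8 > -7) — not an equilibrium.
(H, L): P1 gets 3 ≥ -1 from L, and P2 gets 8 ≥ -7 from H — Nash equilibrium.
(L, H): P1 gets 1 ≥ 1 from H, and P2 gets 5 ≥ 4 from L — Nash equilibrium.
(L, L): P1 prefers H (3 > -1); P2 prefers H (5 > 4) — not an equilibrium.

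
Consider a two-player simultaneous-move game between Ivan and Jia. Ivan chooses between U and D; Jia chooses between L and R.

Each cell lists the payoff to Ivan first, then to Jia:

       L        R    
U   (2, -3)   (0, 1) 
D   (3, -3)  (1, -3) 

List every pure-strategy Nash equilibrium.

(D, L) and (D, R)

(U, L): Ivan prefers D (3 > 2); Jia prefers R (1 > -3) — not an equilibrium.
(U, R): Ivan prefers D (1 > 0) — not an equilibrium.
(D, L): Ivan gets 3 ≥ 2 from U, and Jia gets -3 ≥ -3 from R — Nash equilibrium.
(D, R): Ivan gets 1 ≥ 0 from U, and Jia gets -3 ≥ -3 from L — Nash equilibrium.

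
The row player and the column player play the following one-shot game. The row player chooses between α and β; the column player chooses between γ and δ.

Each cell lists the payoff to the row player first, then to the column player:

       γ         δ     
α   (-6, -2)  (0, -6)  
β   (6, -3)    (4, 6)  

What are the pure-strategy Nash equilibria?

(β, δ)

(α, γ): the row player prefers β (6 > -6) — not an equilibrium.
(α, δ): the row player prefers β (4 > 0); the column player prefers γ (-2 > -6) — not an equilibrium.
(β, γ): the column player prefers δ (6 > -3) — not an equilibrium.
(β, δ): the row player gets 4 ≥ 0 from α, and the column player gets 6 ≥ -3 from γ — Nash equilibrium.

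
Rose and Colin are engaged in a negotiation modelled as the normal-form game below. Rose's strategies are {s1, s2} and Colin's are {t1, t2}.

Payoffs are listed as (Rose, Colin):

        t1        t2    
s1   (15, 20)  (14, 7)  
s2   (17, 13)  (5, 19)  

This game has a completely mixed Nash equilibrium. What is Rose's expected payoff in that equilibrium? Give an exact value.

163/11

First find y, the probability Colin plays t1, from Rose's indifference between s1 and s2: 15y + 14(1−y) = 17y + 5(1−y), giving y = 9/11.
Since Rose is indifferent in equilibrium, Rose's expected payoff equals the payoff from either row against (9/11, 2/11). Using s1: 15(9/11) + 14(2/11) = 163/11.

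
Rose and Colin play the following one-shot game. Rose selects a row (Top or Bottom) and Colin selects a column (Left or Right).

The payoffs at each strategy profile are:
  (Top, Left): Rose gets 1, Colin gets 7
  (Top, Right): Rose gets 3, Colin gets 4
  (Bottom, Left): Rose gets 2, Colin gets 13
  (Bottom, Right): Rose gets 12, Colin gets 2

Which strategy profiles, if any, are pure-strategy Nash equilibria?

(Top, Left): Rose prefers Bottom (2 > 1) — not an equilibrium.
(Top, Right): Rose prefers Bottom (12 > 3); Colin prefers Left (7 > 4) — not an equilibrium.
(Bottom, Left): Rose gets 2 ≥ 1 from Top, and Colin gets 13 ≥ 2 from Right — Nash equilibrium.
(Bottom, Right): Colin prefers Left (13 > 2) — not an equilibrium.

(Bottom, Left)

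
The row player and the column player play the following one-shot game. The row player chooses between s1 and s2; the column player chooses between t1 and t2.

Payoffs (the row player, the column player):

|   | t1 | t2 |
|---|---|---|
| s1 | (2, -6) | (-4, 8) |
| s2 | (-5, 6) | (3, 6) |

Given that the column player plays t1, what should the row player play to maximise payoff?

s1

Against t1, the row player earns 2 from s1 and -5 from s2.
So s1 is the best response.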